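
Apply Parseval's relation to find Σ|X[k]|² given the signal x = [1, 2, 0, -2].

Parseval: Σ|x[n]|² = (1/N)Σ|X[k]|², so Σ|X[k]|² = N·Σ|x[n]|² = 4·9.0000

Σ|X[k]|² = N·Σ|x[n]|² = 4·9.0000 = 36.0000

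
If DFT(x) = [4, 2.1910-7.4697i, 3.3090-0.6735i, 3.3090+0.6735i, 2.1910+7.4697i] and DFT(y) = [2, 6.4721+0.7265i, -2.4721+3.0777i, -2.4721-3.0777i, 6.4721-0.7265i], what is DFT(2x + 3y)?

By linearity: DFT(2x + 3y) = 2·DFT(x) + 3·DFT(y)
= 2·[4, 2.1910-7.4697i, 3.3090-0.6735i, 3.3090+0.6735i, 2.1910+7.4697i] + 3·[2, 6.4721+0.7265i, -2.4721+3.0777i, -2.4721-3.0777i, 6.4721-0.7265i]

Computing element-wise:
Z[0] = 2·(4) + 3·(2) = 14
Z[1] = 2·(2.1910-7.4697i) + 3·(6.4721+0.7265i) = 23.7983-12.7599i
Z[2] = 2·(3.3090-0.6735i) + 3·(-2.4721+3.0777i) = -0.7983+7.8861i
Z[3] = 2·(3.3090+0.6735i) + 3·(-2.4721-3.0777i) = -0.7983-7.8861i
Z[4] = 2·(2.1910+7.4697i) + 3·(6.4721-0.7265i) = 23.7983+12.7599i

DFT(2x + 3y) = 2·X + 3·Y = [14, 23.7983-12.7599i, -0.7983+7.8861i, -0.7983-7.8861i, 23.7983+12.7599i]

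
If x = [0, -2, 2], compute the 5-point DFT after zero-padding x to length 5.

Original 3-point DFT: [0, 3.4641i, -3.4641i]
Zero-padded 5-point DFT provides frequency interpolation.

DFT_5([x, 0, ...]) = [0, -2.2361+0.7265i, 2.2361+3.0777i, 2.2361-3.0777i, -2.2361-0.7265i]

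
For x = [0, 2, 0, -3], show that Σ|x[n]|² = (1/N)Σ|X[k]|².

Time domain:
Σ|x[n]|² = |0|² + |2|² + |0|² + |-3|² = 13.0000

Frequency domain:
(1/4)Σ|X[k]|² = (1/4)(|-1|² + |-5i|² + |1|² + |5i|²) = (1/4)·52.0000 = 13.0000

Both sides agree, confirming Parseval's theorem.

Σ|x[n]|² = (1/N)Σ|X[k]|² = 13.0000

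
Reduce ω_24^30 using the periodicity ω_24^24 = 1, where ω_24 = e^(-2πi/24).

Since ω_24^24 = 1, powers reduce modulo 24.
30 mod 24 = 6
So ω_24^30 = ω_24^6 = e^(-2πi·6/24)

ω_24^30 = ω_24^6 = -1i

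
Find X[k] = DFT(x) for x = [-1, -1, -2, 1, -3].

X[k] = Σ(n=0 to 4) x[n] · ω_5^(nk)
where ω_5 = e^(-2πi/5)

Computing each X[k]:
X[0] = -6
X[1] = -1.4271-0.1388i
X[2] = 1.9271-4.0287i
X[3] = 1.9271+4.0287i
X[4] = -1.4271+0.1388i

X = [-6, -1.4271-0.1388i, 1.9271-4.0287i, 1.9271+4.0287i, -1.4271+0.1388i]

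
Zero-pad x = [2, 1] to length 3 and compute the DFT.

Original 2-point DFT: [3, 1]
Zero-padded 3-point DFT provides frequency interpolation.

DFT_3([x, 0, ...]) = [3, 1.5000-0.8660i, 1.5000+0.8660i]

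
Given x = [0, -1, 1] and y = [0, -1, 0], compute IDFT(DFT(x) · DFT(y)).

(x ⊛ y)[n] = Σ(m=0 to 2) x[m] · y[(n-m) mod 3]

Computing each output sample:
(x ⊛ y)[0] = -1
(x ⊛ y)[1] = 0
(x ⊛ y)[2] = 1

x ⊛ y = [-1, 0, 1]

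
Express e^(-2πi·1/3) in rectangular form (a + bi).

ω_3^1 = e^(-2πi·1/3)
= cos(-2π·1/3) + i·sin(-2π·1/3)
= cos(-2π/3) + i·sin(-2π/3)

ω_3^1 = cos(-2π/3) + i·sin(-2π/3) = -0.5000-0.8660i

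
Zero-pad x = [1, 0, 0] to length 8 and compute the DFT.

Original 3-point DFT: [1, 1, 1]
Zero-padded 8-point DFT provides frequency interpolation.

DFT_8([x, 0, ...]) = [1, 1, 1, 1, 1, 1, 1, 1]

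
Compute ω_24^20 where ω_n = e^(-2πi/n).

ω_24^20 = e^(-2πi·20/24)
= cos(-2π·20/24) + i·sin(-2π·20/24)
= cos(-40π/24) + i·sin(-40π/24)

ω_24^20 = cos(-40π/24) + i·sin(-40π/24) = 0.5000+0.8660i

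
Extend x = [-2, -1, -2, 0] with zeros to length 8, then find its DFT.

Original 4-point DFT: [-5, 1i, -3, -1i]
Zero-padded 8-point DFT provides frequency interpolation.

DFT_8([x, 0, ...]) = [-5, -2.7071+2.7071i, 1i, -1.2929-1.2929i, -3, -1.2929+1.2929i, -1i, -2.7071-2.7071i]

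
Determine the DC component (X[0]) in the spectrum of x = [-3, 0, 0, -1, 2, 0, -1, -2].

X[0] = Σ(n=0 to 7) x[n] · ω_8^0 = Σ x[n]
= (-3) + (0) + (0) + (-1) + (2) + (0) + (-1) + (-2)

X[0] = -5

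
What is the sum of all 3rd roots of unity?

Sum of all nth roots of unity equals 0 for n > 1 (geometric series with r ≠ 1).

0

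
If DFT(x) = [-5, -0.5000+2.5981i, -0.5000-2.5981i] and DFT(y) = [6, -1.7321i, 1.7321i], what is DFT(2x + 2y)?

By linearity: DFT(2x + 2y) = 2·DFT(x) + 2·DFT(y)
= 2·[-5, -0.5000+2.5981i, -0.5000-2.5981i] + 2·[6, -1.7321i, 1.7321i]

Computing element-wise:
Z[0] = 2·(-5) + 2·(6) = 2
Z[1] = 2·(-0.5000+2.5981i) + 2·(-1.7321i) = -1.0000+1.7320i
Z[2] = 2·(-0.5000-2.5981i) + 2·(1.7321i) = -1.0000-1.7320i

DFT(2x + 2y) = 2·X + 2·Y = [2, -1.0000+1.7320i, -1.0000-1.7320i]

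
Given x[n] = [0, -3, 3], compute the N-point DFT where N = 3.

X[k] = Σ(n=0 to 2) x[n] · ω_3^(nk)
where ω_3 = e^(-2πi/3)

Computing each X[k]:
X[0] = 0
X[1] = 5.1962i
X[2] = -5.1962i

X = [0, 5.1962i, -5.1962i]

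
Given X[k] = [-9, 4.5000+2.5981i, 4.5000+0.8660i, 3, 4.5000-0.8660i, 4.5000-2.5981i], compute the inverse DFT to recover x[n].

x[n] = (1/6) Σ(k=0 to 5) X[k] · e^(2πikn/6)

Computing each x[n]:
x[0] = 2
x[1] = -3
x[2] = -3
x[3] = -2
x[4] = -2
x[5] = -1

x = [2, -3, -3, -2, -2, -1]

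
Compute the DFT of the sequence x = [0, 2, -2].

X[k] = Σ(n=0 to 2) x[n] · ω_3^(nk)
where ω_3 = e^(-2πi/3)

Computing each X[k]:
X[0] = 0
X[1] = -3.4641i
X[2] = 3.4641i

X = [0, -3.4641i, 3.4641i]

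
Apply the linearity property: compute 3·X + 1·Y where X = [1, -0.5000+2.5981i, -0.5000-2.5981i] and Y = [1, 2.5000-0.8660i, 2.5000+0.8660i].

By linearity: DFT(3x + 1y) = 3·DFT(x) + 1·DFT(y)
= 3·[1, -0.5000+2.5981i, -0.5000-2.5981i] + 1·[1, 2.5000-0.8660i, 2.5000+0.8660i]

Computing element-wise:
Z[0] = 3·(1) + 1·(1) = 4
Z[1] = 3·(-0.5000+2.5981i) + 1·(2.5000-0.8660i) = 1.0000+6.9283i
Z[2] = 3·(-0.5000-2.5981i) + 1·(2.5000+0.8660i) = 1.0000-6.9283i

DFT(3x + 1y) = 3·X + 1·Y = [4, 1.0000+6.9283i, 1.0000-6.9283i]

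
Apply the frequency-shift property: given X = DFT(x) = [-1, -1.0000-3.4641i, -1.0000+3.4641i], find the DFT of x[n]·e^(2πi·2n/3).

Modulation property: DFT(ω_3^(-2n)·x[n]) = X[(k-2) mod 3], so circularly shift X by 2 positions.

X[k-2] = [-1.0000-3.4641i, -1.0000+3.4641i, -1]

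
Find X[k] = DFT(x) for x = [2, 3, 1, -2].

X[k] = Σ(n=0 to 3) x[n] · ω_4^(nk)
where ω_4 = e^(-2πi/4)

Computing each X[k]:
X[0] = 4
X[1] = 1-5i
X[2] = 2
X[3] = 1+5i

X = [4, 1-5i, 2, 1+5i]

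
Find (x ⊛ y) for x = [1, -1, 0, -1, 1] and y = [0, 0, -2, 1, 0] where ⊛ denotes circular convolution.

(x ⊛ y)[n] = Σ(m=0 to 4) x[m] · y[(n-m) mod 5]

Computing each output sample:
(x ⊛ y)[0] = 2
(x ⊛ y)[1] = -3
(x ⊛ y)[2] = -1
(x ⊛ y)[3] = 3
(x ⊛ y)[4] = -1

x ⊛ y = [2, -3, -1, 3, -1]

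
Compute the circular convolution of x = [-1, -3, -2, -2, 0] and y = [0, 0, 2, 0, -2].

(x ⊛ y)[n] = Σ(m=0 to 4) x[m] · y[(n-m) mod 5]

Computing each output sample:
(x ⊛ y)[0] = 2
(x ⊛ y)[1] = 4
(x ⊛ y)[2] = 2
(x ⊛ y)[3] = -6
(x ⊛ y)[4] = -2

x ⊛ y = [2, 4, 2, -6, -2]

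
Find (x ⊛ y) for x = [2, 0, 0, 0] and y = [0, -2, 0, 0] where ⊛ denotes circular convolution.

(x ⊛ y)[n] = Σ(m=0 to 3) x[m] · y[(n-m) mod 4]

Computing each output sample:
(x ⊛ y)[0] = 0
(x ⊛ y)[1] = -4
(x ⊛ y)[2] = 0
(x ⊛ y)[3] = 0

x ⊛ y = [0, -4, 0, 0]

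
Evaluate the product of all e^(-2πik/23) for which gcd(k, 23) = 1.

The primitive 23rd roots of unity are ω_23^k for k coprime to 23: k ∈ {1, 2, 3, 4, 5, 6, 7, 8, 9, 10, 11, 12, 13, 14, 15, 16, 17, 18, 19, 20, 21, 22}
Their product equals the constant term of the cyclotomic polynomial Φ_23(x) up to sign.
For n ≥ 3, the product of all primitive nth roots of unity is 1. (For n=1 it is 1; for n=2 it is -1.)

1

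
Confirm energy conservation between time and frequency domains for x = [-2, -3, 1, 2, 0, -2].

Time domain:
Σ|x[n]|² = |-2|² + |-3|² + |1|² + |2|² + |0|² + |-2|² = 22.0000

Frequency domain:
(1/6)Σ|X[k]|² = (1/6)(|-4|² + |-7|² + |2.0000+1.7321i|² + |2|² + |2.0000-1.7321i|² + |-7|²) = (1/6)·132.0000 = 22.0000

Both sides agree, confirming Parseval's theorem.

Σ|x[n]|² = (1/N)Σ|X[k]|² = 22.0000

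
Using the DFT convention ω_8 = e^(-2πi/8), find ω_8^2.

ω_8^2 = e^(-2πi·2/8)
= cos(-2π·2/8) + i·sin(-2π·2/8)
= cos(-4π/8) + i·sin(-4π/8)

ω_8^2 = cos(-4π/8) + i·sin(-4π/8) = -1i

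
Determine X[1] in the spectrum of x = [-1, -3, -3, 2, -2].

X[1] = Σ(n=0 to 4) x[n] · ω_5^(1n) where ω_5 = e^(-2πi/5)
= (-1)·ω_5^0 + (-3)·ω_5^1 + (-3)·ω_5^2 + (2)·ω_5^3 + (-2)·ω_5^4

X[1] = -1.7361+3.8900i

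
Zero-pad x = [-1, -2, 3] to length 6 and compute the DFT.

Original 3-point DFT: [0, -1.5000+4.3301i, -1.5000-4.3301i]
Zero-padded 6-point DFT provides frequency interpolation.

DFT_6([x, 0, ...]) = [0, -3.5000-0.8660i, -1.5000+4.3301i, 4, -1.5000-4.3301i, -3.5000+0.8660i]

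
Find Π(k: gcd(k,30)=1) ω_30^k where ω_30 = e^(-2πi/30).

The primitive 30th roots of unity are ω_30^k for k coprime to 30: k ∈ {1, 7, 11, 13, 17, 19, 23, 29}
Their product equals the constant term of the cyclotomic polynomial Φ_30(x) up to sign.
For n ≥ 3, the product of all primitive nth roots of unity is 1. (For n=1 it is 1; for n=2 it is -1.)

1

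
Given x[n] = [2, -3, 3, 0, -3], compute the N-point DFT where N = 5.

X[k] = Σ(n=0 to 4) x[n] · ω_5^(nk)
where ω_5 = e^(-2πi/5)

Computing each X[k]:
X[0] = -1
X[1] = -2.2812-1.7634i
X[2] = 7.7812+2.8532i
X[3] = 7.7812-2.8532i
X[4] = -2.2812+1.7634i

X = [-1, -2.2812-1.7634i, 7.7812+2.8532i, 7.7812-2.8532i, -2.2812+1.7634i]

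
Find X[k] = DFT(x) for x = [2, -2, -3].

X[k] = Σ(n=0 to 2) x[n] · ω_3^(nk)
where ω_3 = e^(-2πi/3)

Computing each X[k]:
X[0] = -3
X[1] = 4.5000-0.8660i
X[2] = 4.5000+0.8660i

X = [-3, 4.5000-0.8660i, 4.5000+0.8660i]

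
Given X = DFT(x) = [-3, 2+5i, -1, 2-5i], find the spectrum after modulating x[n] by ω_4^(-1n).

Modulation property: DFT(ω_4^(-1n)·x[n]) = X[(k-1) mod 4], so circularly shift X by 1 positions.

X[k-1] = [2-5i, -3, 2+5i, -1]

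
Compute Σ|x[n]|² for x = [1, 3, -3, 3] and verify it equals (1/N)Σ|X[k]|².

Time domain:
Σ|x[n]|² = |1|² + |3|² + |-3|² + |3|² = 28.0000

Frequency domain:
(1/4)Σ|X[k]|² = (1/4)(|4|² + |4|² + |-8|² + |4|²) = (1/4)·112.0000 = 28.0000

Both sides agree, confirming Parseval's theorem.

Σ|x[n]|² = (1/N)Σ|X[k]|² = 28.0000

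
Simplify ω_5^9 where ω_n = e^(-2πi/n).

Since ω_5^5 = 1, powers reduce modulo 5.
9 mod 5 = 4
So ω_5^9 = ω_5^4 = e^(-2πi·4/5)

ω_5^9 = ω_5^4 = 0.3090+0.9511i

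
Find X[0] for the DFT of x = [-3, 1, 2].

X[0] = Σ(n=0 to 2) x[n] · ω_3^0 = Σ x[n]
= (-3) + (1) + (2)

X[0] = 0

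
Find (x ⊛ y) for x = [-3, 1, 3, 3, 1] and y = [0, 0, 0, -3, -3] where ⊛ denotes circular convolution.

(x ⊛ y)[n] = Σ(m=0 to 4) x[m] · y[(n-m) mod 5]

Computing each output sample:
(x ⊛ y)[0] = -12
(x ⊛ y)[1] = -18
(x ⊛ y)[2] = -12
(x ⊛ y)[3] = 6
(x ⊛ y)[4] = 6

x ⊛ y = [-12, -18, -12, 6, 6]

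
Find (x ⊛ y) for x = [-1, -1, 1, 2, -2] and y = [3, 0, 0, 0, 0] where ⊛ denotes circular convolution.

(x ⊛ y)[n] = Σ(m=0 to 4) x[m] · y[(n-m) mod 5]

Computing each output sample:
(x ⊛ y)[0] = -3
(x ⊛ y)[1] = -3
(x ⊛ y)[2] = 3
(x ⊛ y)[3] = 6
(x ⊛ y)[4] = -6

x ⊛ y = [-3, -3, 3, 6, -6]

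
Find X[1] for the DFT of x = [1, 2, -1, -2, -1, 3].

X[1] = Σ(n=0 to 5) x[n] · ω_6^(1n) where ω_6 = e^(-2πi/6)
= (1)·ω_6^0 + (2)·ω_6^1 + (-1)·ω_6^2 + (-2)·ω_6^3 + (-1)·ω_6^4 + (3)·ω_6^5

X[1] = 6.5000+0.8660i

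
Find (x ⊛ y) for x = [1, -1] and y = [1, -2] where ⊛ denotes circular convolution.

(x ⊛ y)[n] = Σ(m=0 to 1) x[m] · y[(n-m) mod 2]

Computing each output sample:
(x ⊛ y)[0] = 3
(x ⊛ y)[1] = -3

x ⊛ y = [3, -3]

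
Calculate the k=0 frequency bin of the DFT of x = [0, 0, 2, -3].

X[0] = Σ(n=0 to 3) x[n] · ω_4^0 = Σ x[n]
= (0) + (0) + (2) + (-3)

X[0] = -1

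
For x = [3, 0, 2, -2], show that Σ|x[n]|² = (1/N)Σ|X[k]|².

Time domain:
Σ|x[n]|² = |3|² + |0|² + |2|² + |-2|² = 17.0000

Frequency domain:
(1/4)Σ|X[k]|² = (1/4)(|3|² + |1-2i|² + |7|² + |1+2i|²) = (1/4)·68.0000 = 17.0000

Both sides agree, confirming Parseval's theorem.

Σ|x[n]|² = (1/N)Σ|X[k]|² = 17.0000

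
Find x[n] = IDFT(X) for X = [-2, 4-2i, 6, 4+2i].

x[n] = (1/4) Σ(k=0 to 3) X[k] · e^(2πikn/4)

Computing each x[n]:
x[0] = 3
x[1] = -1
x[2] = -1
x[3] = -3

x = [3, -1, -1, -3]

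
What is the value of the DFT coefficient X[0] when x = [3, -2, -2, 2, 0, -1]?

X[0] = Σ(n=0 to 5) x[n] · ω_6^0 = Σ x[n]
= (3) + (-2) + (-2) + (2) + (0) + (-1)

X[0] = 0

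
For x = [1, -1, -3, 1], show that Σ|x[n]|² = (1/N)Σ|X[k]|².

Time domain:
Σ|x[n]|² = |1|² + |-1|² + |-3|² + |1|² = 12.0000

Frequency domain:
(1/4)Σ|X[k]|² = (1/4)(|-2|² + |4+2i|² + |-2|² + |4-2i|²) = (1/4)·48.0000 = 12.0000

Both sides agree, confirming Parseval's theorem.

Σ|x[n]|² = (1/N)Σ|X[k]|² = 12.0000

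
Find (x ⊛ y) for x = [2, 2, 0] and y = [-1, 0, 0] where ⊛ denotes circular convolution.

(x ⊛ y)[n] = Σ(m=0 to 2) x[m] · y[(n-m) mod 3]

Computing each output sample:
(x ⊛ y)[0] = -2
(x ⊛ y)[1] = -2
(x ⊛ y)[2] = 0

x ⊛ y = [-2, -2, 0]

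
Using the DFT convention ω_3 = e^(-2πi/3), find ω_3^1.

ω_3^1 = e^(-2πi·1/3)
= cos(-2π·1/3) + i·sin(-2π·1/3)
= cos(-2π/3) + i·sin(-2π/3)

ω_3^1 = cos(-2π/3) + i·sin(-2π/3) = -0.5000-0.8660i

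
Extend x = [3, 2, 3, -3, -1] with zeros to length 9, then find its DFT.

Original 5-point DFT: [4, 3.3090-6.3799i, 2.1910+3.9430i, 2.1910-3.9430i, 3.3090+6.3799i]
Zero-padded 9-point DFT provides frequency interpolation.

DFT_9([x, 0, ...]) = [4, 7.4927-1.2999i, 1.2622-6.2365i, -2.0000+1.7321i, 4.7451+2.8576i, 4.7451-2.8576i, -2.0000-1.7321i, 1.2622+6.2365i, 7.4927+1.2999i]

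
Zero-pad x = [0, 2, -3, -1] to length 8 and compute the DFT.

Original 4-point DFT: [-2, 3-3i, -4, 3+3i]
Zero-padded 8-point DFT provides frequency interpolation.

DFT_8([x, 0, ...]) = [-2, 2.1213+2.2929i, 3-3i, -2.1213-3.7071i, -4, -2.1213+3.7071i, 3+3i, 2.1213-2.2929i]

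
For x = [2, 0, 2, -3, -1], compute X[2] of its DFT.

X[2] = Σ(n=0 to 4) x[n] · ω_5^(2n) where ω_5 = e^(-2πi/5)
= (2)·ω_5^0 + (0)·ω_5^2 + (2)·ω_5^4 + (-3)·ω_5^6 + (-1)·ω_5^8

X[2] = 2.5000+4.1675i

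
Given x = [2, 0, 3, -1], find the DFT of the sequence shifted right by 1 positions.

Time shift by 1: X_shifted[k] = ω_4^(1k) · X[k]
Shifted x = [-1, 2, 0, 3]

DFT(x[n-1]) = [4, -1+1i, -6, -1-1i]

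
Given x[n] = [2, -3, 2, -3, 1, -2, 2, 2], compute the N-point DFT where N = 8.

X[k] = Σ(n=0 to 7) x[n] · ω_8^(nk)
where ω_8 = e^(-2πi/8)

Computing each X[k]:
X[0] = 1
X[1] = 3.8284+4.2426i
X[2] = -1+4i
X[3] = -1.8284+4.2426i
X[4] = 13
X[5] = -1.8284-4.2426i
X[6] = -1-4i
X[7] = 3.8284-4.2426i

X = [1, 3.8284+4.2426i, -1+4i, -1.8284+4.2426i, 13, -1.8284-4.2426i, -1-4i, 3.8284-4.2426i]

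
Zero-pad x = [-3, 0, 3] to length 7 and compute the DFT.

Original 3-point DFT: [0, -4.5000+2.5981i, -4.5000-2.5981i]
Zero-padded 7-point DFT provides frequency interpolation.

DFT_7([x, 0, ...]) = [0, -3.6676-2.9248i, -5.7029+1.3017i, -1.1295+2.3455i, -1.1295-2.3455i, -5.7029-1.3017i, -3.6676+2.9248i]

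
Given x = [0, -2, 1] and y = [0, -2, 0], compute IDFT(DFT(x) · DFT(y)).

(x ⊛ y)[n] = Σ(m=0 to 2) x[m] · y[(n-m) mod 3]

Computing each output sample:
(x ⊛ y)[0] = -2
(x ⊛ y)[1] = 0
(x ⊛ y)[2] = 4

x ⊛ y = [-2, 0, 4]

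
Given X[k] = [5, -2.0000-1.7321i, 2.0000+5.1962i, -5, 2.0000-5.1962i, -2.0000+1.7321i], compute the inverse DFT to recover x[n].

x[n] = (1/6) Σ(k=0 to 5) X[k] · e^(2πikn/6)

Computing each x[n]:
x[0] = 0
x[1] = 0
x[2] = 2
x[3] = 3
x[4] = -2
x[5] = 2

x = [0, 0, 2, 3, -2, 2]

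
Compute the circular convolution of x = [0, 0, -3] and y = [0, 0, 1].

(x ⊛ y)[n] = Σ(m=0 to 2) x[m] · y[(n-m) mod 3]

Computing each output sample:
(x ⊛ y)[0] = 0
(x ⊛ y)[1] = -3
(x ⊛ y)[2] = 0

x ⊛ y = [0, -3, 0]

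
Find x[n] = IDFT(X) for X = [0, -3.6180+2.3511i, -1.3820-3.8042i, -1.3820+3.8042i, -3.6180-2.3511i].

x[n] = (1/5) Σ(k=0 to 4) X[k] · e^(2πikn/5)

Computing each x[n]:
x[0] = -2
x[1] = 0
x[2] = -1
x[3] = 3
x[4] = 0

x = [-2, 0, -1, 3, 0]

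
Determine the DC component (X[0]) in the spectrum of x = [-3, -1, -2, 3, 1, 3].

X[0] = Σ(n=0 to 5) x[n] · ω_6^0 = Σ x[n]
= (-3) + (-1) + (-2) + (3) + (1) + (3)

X[0] = 1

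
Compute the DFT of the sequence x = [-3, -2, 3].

X[k] = Σ(n=0 to 2) x[n] · ω_3^(nk)
where ω_3 = e^(-2πi/3)

Computing each X[k]:
X[0] = -2
X[1] = -3.5000+4.3301i
X[2] = -3.5000-4.3301i

X = [-2, -3.5000+4.3301i, -3.5000-4.3301i]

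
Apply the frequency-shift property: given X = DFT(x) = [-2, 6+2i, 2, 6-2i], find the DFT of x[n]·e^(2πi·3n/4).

Modulation property: DFT(ω_4^(-3n)·x[n]) = X[(k-3) mod 4], so circularly shift X by 3 positions.

X[k-3] = [6+2i, 2, 6-2i, -2]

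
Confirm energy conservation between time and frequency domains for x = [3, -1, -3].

Time domain:
Σ|x[n]|² = |3|² + |-1|² + |-3|² = 19.0000

Frequency domain:
(1/3)Σ|X[k]|² = (1/3)(|-1|² + |5.0000-1.7321i|² + |5.0000+1.7321i|²) = (1/3)·57.0000 = 19.0000

Both sides agree, confirming Parseval's theorem.

Σ|x[n]|² = (1/N)Σ|X[k]|² = 19.0000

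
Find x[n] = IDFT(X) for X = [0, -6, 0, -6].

x[n] = (1/4) Σ(k=0 to 3) X[k] · e^(2πikn/4)

Computing each x[n]:
x[0] = -3
x[1] = 0
x[2] = 3
x[3] = 0

x = [-3, 0, 3, 0]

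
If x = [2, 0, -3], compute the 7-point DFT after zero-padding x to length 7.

Original 3-point DFT: [-1, 3.5000-2.5981i, 3.5000+2.5981i]
Zero-padded 7-point DFT provides frequency interpolation.

DFT_7([x, 0, ...]) = [-1, 2.6676+2.9248i, 4.7029-1.3017i, 0.1295-2.3455i, 0.1295+2.3455i, 4.7029+1.3017i, 2.6676-2.9248i]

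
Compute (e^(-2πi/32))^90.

Since ω_32^32 = 1, powers reduce modulo 32.
90 mod 32 = 26
So ω_32^90 = ω_32^26 = e^(-2πi·26/32)

ω_32^90 = ω_32^26 = 0.3827+0.9239i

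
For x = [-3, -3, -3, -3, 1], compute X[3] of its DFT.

X[3] = Σ(n=0 to 4) x[n] · ω_5^(3n) where ω_5 = e^(-2πi/5)
= (-3)·ω_5^0 + (-3)·ω_5^3 + (-3)·ω_5^6 + (-3)·ω_5^9 + (1)·ω_5^12

X[3] = -3.2361-2.3511i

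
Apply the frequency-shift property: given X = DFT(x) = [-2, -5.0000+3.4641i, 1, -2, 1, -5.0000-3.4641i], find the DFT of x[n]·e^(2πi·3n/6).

Modulation property: DFT(ω_6^(-3n)·x[n]) = X[(k-3) mod 6], so circularly shift X by 3 positions.

X[k-3] = [-2, 1, -5.0000-3.4641i, -2, -5.0000+3.4641i, 1]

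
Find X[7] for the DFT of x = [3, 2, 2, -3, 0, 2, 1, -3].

X[7] = Σ(n=0 to 7) x[n] · ω_8^(7n) where ω_8 = e^(-2πi/8)
= (3)·ω_8^0 + (2)·ω_8^7 + (2)·ω_8^14 + (-3)·ω_8^21 + (0)·ω_8^28 + (2)·ω_8^35 + (1)·ω_8^42 + (-3)·ω_8^49

X[7] = 3+1i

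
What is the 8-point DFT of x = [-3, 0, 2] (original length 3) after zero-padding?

Original 3-point DFT: [-1, -4.0000+1.7321i, -4.0000-1.7321i]
Zero-padded 8-point DFT provides frequency interpolation.

DFT_8([x, 0, ...]) = [-1, -3-2i, -5, -3+2i, -1, -3-2i, -5, -3+2i]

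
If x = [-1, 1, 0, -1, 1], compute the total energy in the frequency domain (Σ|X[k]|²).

Parseval: Σ|x[n]|² = (1/N)Σ|X[k]|², so Σ|X[k]|² = N·Σ|x[n]|² = 5·4.0000

Σ|X[k]|² = N·Σ|x[n]|² = 5·4.0000 = 20.0000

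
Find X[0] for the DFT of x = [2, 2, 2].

X[0] = Σ(n=0 to 2) x[n] · ω_3^0 = Σ x[n]
= (2) + (2) + (2)

X[0] = 6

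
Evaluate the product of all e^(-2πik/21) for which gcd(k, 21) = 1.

The primitive 21st roots of unity are ω_21^k for k coprime to 21: k ∈ {1, 2, 4, 5, 8, 10, 11, 13, 16, 17, 19, 20}
Their product equals the constant term of the cyclotomic polynomial Φ_21(x) up to sign.
For n ≥ 3, the product of all primitive nth roots of unity is 1. (For n=1 it is 1; for n=2 it is -1.)

1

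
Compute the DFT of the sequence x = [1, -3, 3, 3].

X[k] = Σ(n=0 to 3) x[n] · ω_4^(nk)
where ω_4 = e^(-2πi/4)

Computing each X[k]:
X[0] = 4
X[1] = -2+6i
X[2] = 4
X[3] = -2-6i

X = [4, -2+6i, 4, -2-6i]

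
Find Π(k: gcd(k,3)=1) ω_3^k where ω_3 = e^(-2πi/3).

The primitive 3rd roots of unity are ω_3^k for k coprime to 3: k ∈ {1, 2}
Their product equals the constant term of the cyclotomic polynomial Φ_3(x) up to sign.
For n ≥ 3, the product of all primitive nth roots of unity is 1. (For n=1 it is 1; for n=2 it is -1.)

1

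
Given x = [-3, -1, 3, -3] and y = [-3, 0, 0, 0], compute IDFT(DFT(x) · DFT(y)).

(x ⊛ y)[n] = Σ(m=0 to 3) x[m] · y[(n-m) mod 4]

Computing each output sample:
(x ⊛ y)[0] = 9
(x ⊛ y)[1] = 3
(x ⊛ y)[2] = -9
(x ⊛ y)[3] = 9

x ⊛ y = [9, 3, -9, 9]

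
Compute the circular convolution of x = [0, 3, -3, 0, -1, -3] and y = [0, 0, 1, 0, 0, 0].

(x ⊛ y)[n] = Σ(m=0 to 5) x[m] · y[(n-m) mod 6]

Computing each output sample:
(x ⊛ y)[0] = -1
(x ⊛ y)[1] = -3
(x ⊛ y)[2] = 0
(x ⊛ y)[3] = 3
(x ⊛ y)[4] = -3
(x ⊛ y)[5] = 0

x ⊛ y = [-1, -3, 0, 3, -3, 0]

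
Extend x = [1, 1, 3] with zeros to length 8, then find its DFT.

Original 3-point DFT: [5, -1.0000+1.7321i, -1.0000-1.7321i]
Zero-padded 8-point DFT provides frequency interpolation.

DFT_8([x, 0, ...]) = [5, 1.7071-3.7071i, -2-1i, 0.2929+2.2929i, 3, 0.2929-2.2929i, -2+1i, 1.7071+3.7071i]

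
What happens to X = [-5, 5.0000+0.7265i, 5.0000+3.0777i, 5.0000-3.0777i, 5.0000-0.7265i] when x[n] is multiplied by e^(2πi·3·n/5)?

Modulation property: DFT(ω_5^(-3n)·x[n]) = X[(k-3) mod 5], so circularly shift X by 3 positions.

X[k-3] = [5.0000+3.0777i, 5.0000-3.0777i, 5.0000-0.7265i, -5, 5.0000+0.7265i]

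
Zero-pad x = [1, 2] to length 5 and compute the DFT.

Original 2-point DFT: [3, -1]
Zero-padded 5-point DFT provides frequency interpolation.

DFT_5([x, 0, ...]) = [3, 1.6180-1.9021i, -0.6180-1.1756i, -0.6180+1.1756i, 1.6180+1.9021i]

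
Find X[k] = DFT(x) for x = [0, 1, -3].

X[k] = Σ(n=0 to 2) x[n] · ω_3^(nk)
where ω_3 = e^(-2πi/3)

Computing each X[k]:
X[0] = -2
X[1] = 1.0000-3.4641i
X[2] = 1.0000+3.4641i

X = [-2, 1.0000-3.4641i, 1.0000+3.4641i]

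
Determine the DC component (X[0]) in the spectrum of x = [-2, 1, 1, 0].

X[0] = Σ(n=0 to 3) x[n] · ω_4^0 = Σ x[n]
= (-2) + (1) + (1) + (0)

X[0] = 0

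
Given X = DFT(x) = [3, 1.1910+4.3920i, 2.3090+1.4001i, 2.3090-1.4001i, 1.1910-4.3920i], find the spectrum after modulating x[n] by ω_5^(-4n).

Modulation property: DFT(ω_5^(-4n)·x[n]) = X[(k-4) mod 5], so circularly shift X by 4 positions.

X[k-4] = [1.1910+4.3920i, 2.3090+1.4001i, 2.3090-1.4001i, 1.1910-4.3920i, 3]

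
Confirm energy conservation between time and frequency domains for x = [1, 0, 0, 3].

Time domain:
Σ|x[n]|² = |1|² + |0|² + |0|² + |3|² = 10.0000

Frequency domain:
(1/4)Σ|X[k]|² = (1/4)(|4|² + |1+3i|² + |-2|² + |1-3i|²) = (1/4)·40.0000 = 10.0000

Both sides agree, confirming Parseval's theorem.

Σ|x[n]|² = (1/N)Σ|X[k]|² = 10.0000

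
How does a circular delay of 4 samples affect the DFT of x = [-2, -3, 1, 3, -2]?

Time shift by 4: X_shifted[k] = ω_5^(4k) · X[k]
Shifted x = [-3, 1, 3, -2, -2]

DFT(x[n-4]) = [-3, -4.1180-5.7921i, -1.8820+2.9919i, -1.8820-2.9919i, -4.1180+5.7921i]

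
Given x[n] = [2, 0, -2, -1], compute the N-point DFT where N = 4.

X[k] = Σ(n=0 to 3) x[n] · ω_4^(nk)
where ω_4 = e^(-2πi/4)

Computing each X[k]:
X[0] = -1
X[1] = 4-1i
X[2] = 1
X[3] = 4+1i

X = [-1, 4-1i, 1, 4+1i]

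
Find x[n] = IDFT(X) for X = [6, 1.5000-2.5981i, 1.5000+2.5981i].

x[n] = (1/3) Σ(k=0 to 2) X[k] · e^(2πikn/3)

Computing each x[n]:
x[0] = 3
x[1] = 3
x[2] = 0

x = [3, 3, 0]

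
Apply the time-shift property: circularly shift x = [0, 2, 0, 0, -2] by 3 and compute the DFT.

Time shift by 3: X_shifted[k] = ω_5^(3k) · X[k]
Shifted x = [0, 0, -2, 0, 2]

DFT(x[n-3]) = [0, 2.2361+3.0777i, -2.2361-0.7265i, -2.2361+0.7265i, 2.2361-3.0777i]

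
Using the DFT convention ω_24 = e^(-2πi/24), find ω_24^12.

ω_24^12 = e^(-2πi·12/24)
= cos(-2π·12/24) + i·sin(-2π·12/24)
= cos(-24π/24) + i·sin(-24π/24)

ω_24^12 = cos(-24π/24) + i·sin(-24π/24) = -1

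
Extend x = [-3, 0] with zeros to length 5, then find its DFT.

Original 2-point DFT: [-3, -3]
Zero-padded 5-point DFT provides frequency interpolation.

DFT_5([x, 0, ...]) = [-3, -3, -3, -3, -3]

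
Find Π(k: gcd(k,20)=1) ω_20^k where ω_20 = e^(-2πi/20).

The primitive 20th roots of unity are ω_20^k for k coprime to 20: k ∈ {1, 3, 7, 9, 11, 13, 17, 19}
Their product equals the constant term of the cyclotomic polynomial Φ_20(x) up to sign.
For n ≥ 3, the product of all primitive nth roots of unity is 1. (For n=1 it is 1; for n=2 it is -1.)

1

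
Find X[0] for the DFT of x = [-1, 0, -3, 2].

X[0] = Σ(n=0 to 3) x[n] · ω_4^0 = Σ x[n]
= (-1) + (0) + (-3) + (2)

X[0] = -2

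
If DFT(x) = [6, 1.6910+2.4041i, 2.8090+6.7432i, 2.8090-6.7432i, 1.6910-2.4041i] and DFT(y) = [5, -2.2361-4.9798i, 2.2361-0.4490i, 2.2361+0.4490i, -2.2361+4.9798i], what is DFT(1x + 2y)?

By linearity: DFT(1x + 2y) = 1·DFT(x) + 2·DFT(y)
= 1·[6, 1.6910+2.4041i, 2.8090+6.7432i, 2.8090-6.7432i, 1.6910-2.4041i] + 2·[5, -2.2361-4.9798i, 2.2361-0.4490i, 2.2361+0.4490i, -2.2361+4.9798i]

Computing element-wise:
Z[0] = 1·(6) + 2·(5) = 16
Z[1] = 1·(1.6910+2.4041i) + 2·(-2.2361-4.9798i) = -2.7812-7.5555i
Z[2] = 1·(2.8090+6.7432i) + 2·(2.2361-0.4490i) = 7.2812+5.8452i
Z[3] = 1·(2.8090-6.7432i) + 2·(2.2361+0.4490i) = 7.2812-5.8452i
Z[4] = 1·(1.6910-2.4041i) + 2·(-2.2361+4.9798i) = -2.7812+7.5555i

DFT(1x + 2y) = 1·X + 2·Y = [16, -2.7812-7.5555i, 7.2812+5.8452i, 7.2812-5.8452i, -2.7812+7.5555i]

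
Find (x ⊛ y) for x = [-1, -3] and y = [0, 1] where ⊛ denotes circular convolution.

(x ⊛ y)[n] = Σ(m=0 to 1) x[m] · y[(n-m) mod 2]

Computing each output sample:
(x ⊛ y)[0] = -3
(x ⊛ y)[1] = -1

x ⊛ y = [-3, -1]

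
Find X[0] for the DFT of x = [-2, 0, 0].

X[0] = Σ(n=0 to 2) x[n] · ω_3^0 = Σ x[n]
= (-2) + (0) + (0)

X[0] = -2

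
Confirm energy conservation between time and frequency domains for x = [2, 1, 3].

Time domain:
Σ|x[n]|² = |2|² + |1|² + |3|² = 14.0000

Frequency domain:
(1/3)Σ|X[k]|² = (1/3)(|6|² + |1.7321i|² + |-1.7321i|²) = (1/3)·42.0000 = 14.0000

Both sides agree, confirming Parseval's theorem.

Σ|x[n]|² = (1/N)Σ|X[k]|² = 14.0000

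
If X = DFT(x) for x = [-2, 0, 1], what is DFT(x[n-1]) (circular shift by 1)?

Time shift by 1: X_shifted[k] = ω_3^(1k) · X[k]
Shifted x = [1, -2, 0]

DFT(x[n-1]) = [-1, 2.0000+1.7321i, 2.0000-1.7321i]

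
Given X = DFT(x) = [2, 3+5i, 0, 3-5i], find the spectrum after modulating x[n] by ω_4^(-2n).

Modulation property: DFT(ω_4^(-2n)·x[n]) = X[(k-2) mod 4], so circularly shift X by 2 positions.

X[k-2] = [0, 3-5i, 2, 3+5i]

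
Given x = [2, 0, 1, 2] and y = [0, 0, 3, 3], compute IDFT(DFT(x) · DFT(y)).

(x ⊛ y)[n] = Σ(m=0 to 3) x[m] · y[(n-m) mod 4]

Computing each output sample:
(x ⊛ y)[0] = 3
(x ⊛ y)[1] = 9
(x ⊛ y)[2] = 12
(x ⊛ y)[3] = 6

x ⊛ y = [3, 9, 12, 6]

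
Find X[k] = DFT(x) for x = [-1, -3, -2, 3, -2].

X[k] = Σ(n=0 to 4) x[n] · ω_5^(nk)
where ω_5 = e^(-2πi/5)

Computing each X[k]:
X[0] = -5
X[1] = -3.3541+3.8900i
X[2] = 3.3541-4.1675i
X[3] = 3.3541+4.1675i
X[4] = -3.3541-3.8900i

X = [-5, -3.3541+3.8900i, 3.3541-4.1675i, 3.3541+4.1675i, -3.3541-3.8900i]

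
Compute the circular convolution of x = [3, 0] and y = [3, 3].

(x ⊛ y)[n] = Σ(m=0 to 1) x[m] · y[(n-m) mod 2]

Computing each output sample:
(x ⊛ y)[0] = 9
(x ⊛ y)[1] = 9

x ⊛ y = [9, 9]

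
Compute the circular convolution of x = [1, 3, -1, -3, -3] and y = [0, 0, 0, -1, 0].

(x ⊛ y)[n] = Σ(m=0 to 4) x[m] · y[(n-m) mod 5]

Computing each output sample:
(x ⊛ y)[0] = 1
(x ⊛ y)[1] = 3
(x ⊛ y)[2] = 3
(x ⊛ y)[3] = -1
(x ⊛ y)[4] = -3

x ⊛ y = [1, 3, 3, -1, -3]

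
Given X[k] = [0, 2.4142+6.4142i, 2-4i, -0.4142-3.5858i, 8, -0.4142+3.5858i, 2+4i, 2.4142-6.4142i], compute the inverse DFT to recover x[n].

x[n] = (1/8) Σ(k=0 to 7) X[k] · e^(2πikn/8)

Computing each x[n]:
x[0] = 2
x[1] = 0
x[2] = -2
x[3] = -3
x[4] = 1
x[5] = 0
x[6] = 3
x[7] = -1

x = [2, 0, -2, -3, 1, 0, 3, -1]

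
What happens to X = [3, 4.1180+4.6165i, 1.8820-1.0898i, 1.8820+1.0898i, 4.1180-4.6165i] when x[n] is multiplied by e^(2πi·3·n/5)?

Modulation property: DFT(ω_5^(-3n)·x[n]) = X[(k-3) mod 5], so circularly shift X by 3 positions.

X[k-3] = [1.8820-1.0898i, 1.8820+1.0898i, 4.1180-4.6165i, 3, 4.1180+4.6165i]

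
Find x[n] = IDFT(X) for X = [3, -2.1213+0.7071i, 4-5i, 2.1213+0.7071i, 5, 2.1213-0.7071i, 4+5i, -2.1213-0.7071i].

x[n] = (1/8) Σ(k=0 to 7) X[k] · e^(2πikn/8)

Computing each x[n]:
x[0] = 2
x[1] = 0
x[2] = 0
x[3] = -1
x[4] = 2
x[5] = 2
x[6] = 0
x[7] = -2

x = [2, 0, 0, -1, 2, 2, 0, -2]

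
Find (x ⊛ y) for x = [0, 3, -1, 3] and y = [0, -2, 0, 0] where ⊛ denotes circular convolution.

(x ⊛ y)[n] = Σ(m=0 to 3) x[m] · y[(n-m) mod 4]

Computing each output sample:
(x ⊛ y)[0] = -6
(x ⊛ y)[1] = 0
(x ⊛ y)[2] = -6
(x ⊛ y)[3] = 2

x ⊛ y = [-6, 0, -6, 2]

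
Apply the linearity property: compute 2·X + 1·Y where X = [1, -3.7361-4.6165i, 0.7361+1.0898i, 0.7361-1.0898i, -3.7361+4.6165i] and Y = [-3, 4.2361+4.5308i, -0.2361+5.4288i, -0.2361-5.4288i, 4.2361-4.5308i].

By linearity: DFT(2x + 1y) = 2·DFT(x) + 1·DFT(y)
= 2·[1, -3.7361-4.6165i, 0.7361+1.0898i, 0.7361-1.0898i, -3.7361+4.6165i] + 1·[-3, 4.2361+4.5308i, -0.2361+5.4288i, -0.2361-5.4288i, 4.2361-4.5308i]

Computing element-wise:
Z[0] = 2·(1) + 1·(-3) = -1
Z[1] = 2·(-3.7361-4.6165i) + 1·(4.2361+4.5308i) = -3.2361-4.7022i
Z[2] = 2·(0.7361+1.0898i) + 1·(-0.2361+5.4288i) = 1.2361+7.6084i
Z[3] = 2·(0.7361-1.0898i) + 1·(-0.2361-5.4288i) = 1.2361-7.6084i
Z[4] = 2·(-3.7361+4.6165i) + 1·(4.2361-4.5308i) = -3.2361+4.7022i

DFT(2x + 1y) = 2·X + 1·Y = [-1, -3.2361-4.7022i, 1.2361+7.6084i, 1.2361-7.6084i, -3.2361+4.7022i]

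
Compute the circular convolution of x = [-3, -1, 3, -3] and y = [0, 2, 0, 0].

(x ⊛ y)[n] = Σ(m=0 to 3) x[m] · y[(n-m) mod 4]

Computing each output sample:
(x ⊛ y)[0] = -6
(x ⊛ y)[1] = -6
(x ⊛ y)[2] = -2
(x ⊛ y)[3] = 6

x ⊛ y = [-6, -6, -2, 6]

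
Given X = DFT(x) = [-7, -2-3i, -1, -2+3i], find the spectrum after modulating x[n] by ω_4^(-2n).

Modulation property: DFT(ω_4^(-2n)·x[n]) = X[(k-2) mod 4], so circularly shift X by 2 positions.

X[k-2] = [-1, -2+3i, -7, -2-3i]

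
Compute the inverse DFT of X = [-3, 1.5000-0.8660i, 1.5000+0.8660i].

x[n] = (1/3) Σ(k=0 to 2) X[k] · e^(2πikn/3)

Computing each x[n]:
x[0] = 0
x[1] = -1
x[2] = -2

x = [0, -1, -2]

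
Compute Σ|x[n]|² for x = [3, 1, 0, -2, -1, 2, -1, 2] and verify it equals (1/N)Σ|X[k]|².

Time domain:
Σ|x[n]|² = |3|² + |1|² + |0|² + |-2|² + |-1|² + |2|² + |-1|² + |2|² = 24.0000

Frequency domain:
(1/8)Σ|X[k]|² = (1/8)(|4|² + |6.1213+2.5355i|² + |3-3i|² + |1.8787+4.5355i|² + |-2|² + |1.8787-4.5355i|² + |3+3i|² + |6.1213-2.5355i|²) = (1/8)·192.0000 = 24.0000

Both sides agree, confirming Parseval's theorem.

Σ|x[n]|² = (1/N)Σ|X[k]|² = 24.0000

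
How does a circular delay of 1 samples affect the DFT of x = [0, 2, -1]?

Time shift by 1: X_shifted[k] = ω_3^(1k) · X[k]
Shifted x = [-1, 0, 2]

DFT(x[n-1]) = [1, -2.0000+1.7321i, -2.0000-1.7321i]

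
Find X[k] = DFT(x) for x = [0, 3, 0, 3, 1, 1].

X[k] = Σ(n=0 to 5) x[n] · ω_6^(nk)
where ω_6 = e^(-2πi/6)

Computing each X[k]:
X[0] = 8
X[1] = -1.5000-0.8660i
X[2] = 0.5000-2.5981i
X[3] = -6
X[4] = 0.5000+2.5981i
X[5] = -1.5000+0.8660i

X = [8, -1.5000-0.8660i, 0.5000-2.5981i, -6, 0.5000+2.5981i, -1.5000+0.8660i]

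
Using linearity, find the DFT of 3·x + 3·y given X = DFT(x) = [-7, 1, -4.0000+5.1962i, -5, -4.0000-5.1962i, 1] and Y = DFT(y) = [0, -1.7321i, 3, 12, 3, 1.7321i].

By linearity: DFT(3x + 3y) = 3·DFT(x) + 3·DFT(y)
= 3·[-7, 1, -4.0000+5.1962i, -5, -4.0000-5.1962i, 1] + 3·[0, -1.7321i, 3, 12, 3, 1.7321i]

Computing element-wise:
Z[0] = 3·(-7) + 3·(0) = -21
Z[1] = 3·(1) + 3·(-1.7321i) = 3.0000-5.1963i
Z[2] = 3·(-4.0000+5.1962i) + 3·(3) = -3.0000+15.5886i
Z[3] = 3·(-5) + 3·(12) = 21
Z[4] = 3·(-4.0000-5.1962i) + 3·(3) = -3.0000-15.5886i
Z[5] = 3·(1) + 3·(1.7321i) = 3.0000+5.1963i

DFT(3x + 3y) = 3·X + 3·Y = [-21, 3.0000-5.1963i, -3.0000+15.5886i, 21, -3.0000-15.5886i, 3.0000+5.1963i]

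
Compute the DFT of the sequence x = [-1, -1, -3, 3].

X[k] = Σ(n=0 to 3) x[n] · ω_4^(nk)
where ω_4 = e^(-2πi/4)

Computing each X[k]:
X[0] = -2
X[1] = 2+4i
X[2] = -6
X[3] = 2-4i

X = [-2, 2+4i, -6, 2-4i]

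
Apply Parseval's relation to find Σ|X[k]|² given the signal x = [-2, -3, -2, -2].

Parseval: Σ|x[n]|² = (1/N)Σ|X[k]|², so Σ|X[k]|² = N·Σ|x[n]|² = 4·21.0000

Σ|X[k]|² = N·Σ|x[n]|² = 4·21.0000 = 84.0000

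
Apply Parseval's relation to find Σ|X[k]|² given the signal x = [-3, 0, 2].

Parseval: Σ|x[n]|² = (1/N)Σ|X[k]|², so Σ|X[k]|² = N·Σ|x[n]|² = 3·13.0000

Σ|X[k]|² = N·Σ|x[n]|² = 3·13.0000 = 39.0000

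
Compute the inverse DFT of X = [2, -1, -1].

x[n] = (1/3) Σ(k=0 to 2) X[k] · e^(2πikn/3)

Computing each x[n]:
x[0] = 0
x[1] = 1
x[2] = 1

x = [0, 1, 1]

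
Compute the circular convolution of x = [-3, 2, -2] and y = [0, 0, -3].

(x ⊛ y)[n] = Σ(m=0 to 2) x[m] · y[(n-m) mod 3]

Computing each output sample:
(x ⊛ y)[0] = -6
(x ⊛ y)[1] = 6
(x ⊛ y)[2] = 9

x ⊛ y = [-6, 6, 9]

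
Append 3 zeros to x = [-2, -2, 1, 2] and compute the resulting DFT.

Original 4-point DFT: [-1, -3+4i, -1, -3-4i]
Zero-padded 7-point DFT provides frequency interpolation.

DFT_7([x, 0, ...]) = [-1, -5.2714-0.2790i, -1.2089+3.9474i, -0.0196-0.3003i, -0.0196+0.3003i, -1.2089-3.9474i, -5.2714+0.2790i]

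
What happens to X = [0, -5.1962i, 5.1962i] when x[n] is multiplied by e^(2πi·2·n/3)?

Modulation property: DFT(ω_3^(-2n)·x[n]) = X[(k-2) mod 3], so circularly shift X by 2 positions.

X[k-2] = [-5.1962i, 5.1962i, 0]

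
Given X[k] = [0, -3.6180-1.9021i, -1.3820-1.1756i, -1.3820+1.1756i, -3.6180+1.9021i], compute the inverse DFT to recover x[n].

x[n] = (1/5) Σ(k=0 to 4) X[k] · e^(2πikn/5)

Computing each x[n]:
x[0] = -2
x[1] = 1
x[2] = 1
x[3] = 1
x[4] = -1

x = [-2, 1, 1, 1, -1]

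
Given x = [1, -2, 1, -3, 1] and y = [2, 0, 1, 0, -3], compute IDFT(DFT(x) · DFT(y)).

(x ⊛ y)[n] = Σ(m=0 to 4) x[m] · y[(n-m) mod 5]

Computing each output sample:
(x ⊛ y)[0] = 5
(x ⊛ y)[1] = -6
(x ⊛ y)[2] = 12
(x ⊛ y)[3] = -11
(x ⊛ y)[4] = 0

x ⊛ y = [5, -6, 12, -11, 0]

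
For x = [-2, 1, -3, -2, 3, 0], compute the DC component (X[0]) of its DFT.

X[0] = Σ(n=0 to 5) x[n] · ω_6^0 = Σ x[n]
= (-2) + (1) + (-3) + (-2) + (3) + (0)

X[0] = -3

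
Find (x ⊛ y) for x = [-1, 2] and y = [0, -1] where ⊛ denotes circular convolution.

(x ⊛ y)[n] = Σ(m=0 to 1) x[m] · y[(n-m) mod 2]

Computing each output sample:
(x ⊛ y)[0] = -2
(x ⊛ y)[1] = 1

x ⊛ y = [-2, 1]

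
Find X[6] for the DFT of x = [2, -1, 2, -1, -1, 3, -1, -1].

X[6] = Σ(n=0 to 7) x[n] · ω_8^(6n) where ω_8 = e^(-2πi/8)
= (2)·ω_8^0 + (-1)·ω_8^6 + (2)·ω_8^12 + (-1)·ω_8^18 + (-1)·ω_8^24 + (3)·ω_8^30 + (-1)·ω_8^36 + (-1)·ω_8^42

X[6] = 4i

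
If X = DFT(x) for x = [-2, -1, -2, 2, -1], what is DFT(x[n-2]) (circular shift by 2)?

Time shift by 2: X_shifted[k] = ω_5^(2k) · X[k]
Shifted x = [2, -1, -2, -1, -2]

DFT(x[n-2]) = [-4, 3.5000-0.3633i, 3.5000-1.5388i, 3.5000+1.5388i, 3.5000+0.3633i]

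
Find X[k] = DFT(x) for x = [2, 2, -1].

X[k] = Σ(n=0 to 2) x[n] · ω_3^(nk)
where ω_3 = e^(-2πi/3)

Computing each X[k]:
X[0] = 3
X[1] = 1.5000-2.5981i
X[2] = 1.5000+2.5981i

X = [3, 1.5000-2.5981i, 1.5000+2.5981i]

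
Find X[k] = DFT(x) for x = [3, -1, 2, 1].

X[k] = Σ(n=0 to 3) x[n] · ω_4^(nk)
where ω_4 = e^(-2πi/4)

Computing each X[k]:
X[0] = 5
X[1] = 1+2i
X[2] = 5
X[3] = 1-2i

X = [5, 1+2i, 5, 1-2i]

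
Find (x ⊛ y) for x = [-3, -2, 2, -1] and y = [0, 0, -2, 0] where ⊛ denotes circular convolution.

(x ⊛ y)[n] = Σ(m=0 to 3) x[m] · y[(n-m) mod 4]

Computing each output sample:
(x ⊛ y)[0] = -4
(x ⊛ y)[1] = 2
(x ⊛ y)[2] = 6
(x ⊛ y)[3] = 4

x ⊛ y = [-4, 2, 6, 4]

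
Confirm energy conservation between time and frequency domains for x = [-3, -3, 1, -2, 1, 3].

Time domain:
Σ|x[n]|² = |-3|² + |-3|² + |1|² + |-2|² + |1|² + |3|² = 33.0000

Frequency domain:
(1/6)Σ|X[k]|² = (1/6)(|-3|² + |-2.0000+5.1962i|² + |-6.0000+5.1962i|² + |1|² + |-6.0000-5.1962i|² + |-2.0000-5.1962i|²) = (1/6)·198.0000 = 33.0000

Both sides agree, confirming Parseval's theorem.

Σ|x[n]|² = (1/N)Σ|X[k]|² = 33.0000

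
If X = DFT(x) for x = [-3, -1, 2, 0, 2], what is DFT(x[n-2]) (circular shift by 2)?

Time shift by 2: X_shifted[k] = ω_5^(2k) · X[k]
Shifted x = [0, 2, -3, -1, 2]

DFT(x[n-2]) = [0, 4.4721+1.1756i, -4.4721-1.9021i, -4.4721+1.9021i, 4.4721-1.1756i]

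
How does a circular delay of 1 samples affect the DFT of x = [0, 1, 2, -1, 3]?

Time shift by 1: X_shifted[k] = ω_5^(1k) · X[k]
Shifted x = [3, 0, 1, 2, -1]

DFT(x[n-1]) = [5, 0.2639-0.3633i, 4.7361-1.5388i, 4.7361+1.5388i, 0.2639+0.3633i]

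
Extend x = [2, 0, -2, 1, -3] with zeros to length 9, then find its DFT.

Original 5-point DFT: [-2, 1.8820-1.0898i, 4.1180-4.6165i, 4.1180+4.6165i, 1.8820+1.0898i]
Zero-padded 9-point DFT provides frequency interpolation.

DFT_9([x, 0, ...]) = [-2, 3.9718+2.1297i, 1.0813-0.3783i, 5.5000+0.8660i, -0.5530-5.1060i, -0.5530+5.1060i, 5.5000-0.8660i, 1.0813+0.3783i, 3.9718-2.1297i]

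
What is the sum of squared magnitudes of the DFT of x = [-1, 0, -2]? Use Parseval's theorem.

Parseval: Σ|x[n]|² = (1/N)Σ|X[k]|², so Σ|X[k]|² = N·Σ|x[n]|² = 3·5.0000

Σ|X[k]|² = N·Σ|x[n]|² = 3·5.0000 = 15.0000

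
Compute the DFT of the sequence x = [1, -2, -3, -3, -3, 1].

X[k] = Σ(n=0 to 5) x[n] · ω_6^(nk)
where ω_6 = e^(-2πi/6)

Computing each X[k]:
X[0] = -9
X[1] = 6.5000+2.5981i
X[2] = 1.5000+2.5981i
X[3] = -1
X[4] = 1.5000-2.5981i
X[5] = 6.5000-2.5981i

X = [-9, 6.5000+2.5981i, 1.5000+2.5981i, -1, 1.5000-2.5981i, 6.5000-2.5981i]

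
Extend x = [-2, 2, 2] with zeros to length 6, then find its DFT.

Original 3-point DFT: [2, -4, -4]
Zero-padded 6-point DFT provides frequency interpolation.

DFT_6([x, 0, ...]) = [2, -2.0000-3.4641i, -4, -2, -4, -2.0000+3.4641i]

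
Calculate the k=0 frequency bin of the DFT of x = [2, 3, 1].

X[0] = Σ(n=0 to 2) x[n] · ω_3^0 = Σ x[n]
= (2) + (3) + (1)

X[0] = 6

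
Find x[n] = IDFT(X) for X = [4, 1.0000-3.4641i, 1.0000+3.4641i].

x[n] = (1/3) Σ(k=0 to 2) X[k] · e^(2πikn/3)

Computing each x[n]:
x[0] = 2
x[1] = 3
x[2] = -1

x = [2, 3, -1]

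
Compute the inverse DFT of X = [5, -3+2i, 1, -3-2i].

x[n] = (1/4) Σ(k=0 to 3) X[k] · e^(2πikn/4)

Computing each x[n]:
x[0] = 0
x[1] = 0
x[2] = 3
x[3] = 2

x = [0, 0, 3, 2]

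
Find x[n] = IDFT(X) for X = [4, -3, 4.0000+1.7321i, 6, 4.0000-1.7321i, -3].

x[n] = (1/6) Σ(k=0 to 5) X[k] · e^(2πikn/6)

Computing each x[n]:
x[0] = 2
x[1] = -2
x[2] = 2
x[3] = 2
x[4] = 1
x[5] = -1

x = [2, -2, 2, 2, 1, -1]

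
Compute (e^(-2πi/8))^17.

Since ω_8^8 = 1, powers reduce modulo 8.
17 mod 8 = 1
So ω_8^17 = ω_8^1 = e^(-2πi·1/8)

ω_8^17 = ω_8^1 = 0.7071-0.7071i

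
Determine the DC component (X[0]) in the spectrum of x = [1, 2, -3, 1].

X[0] = Σ(n=0 to 3) x[n] · ω_4^0 = Σ x[n]
= (1) + (2) + (-3) + (1)

X[0] = 1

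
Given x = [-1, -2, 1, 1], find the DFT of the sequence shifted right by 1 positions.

Time shift by 1: X_shifted[k] = ω_4^(1k) · X[k]
Shifted x = [1, -1, -2, 1]

DFT(x[n-1]) = [-1, 3+2i, -1, 3-2i]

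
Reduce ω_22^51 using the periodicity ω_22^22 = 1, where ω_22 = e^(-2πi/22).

Since ω_22^22 = 1, powers reduce modulo 22.
51 mod 22 = 7
So ω_22^51 = ω_22^7 = e^(-2πi·7/22)

ω_22^51 = ω_22^7 = -0.4154-0.9096i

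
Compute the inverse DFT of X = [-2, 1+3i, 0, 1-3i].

x[n] = (1/4) Σ(k=0 to 3) X[k] · e^(2πikn/4)

Computing each x[n]:
x[0] = 0
x[1] = -2
x[2] = -1
x[3] = 1

x = [0, -2, -1, 1]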